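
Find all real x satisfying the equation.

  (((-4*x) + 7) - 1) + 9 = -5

Step 1. [(((-4*x) + 7) - 1) + 9 = -5] 9 comes off first (subtract 9). So sub: ((-4*x) + 7) - 1 = -14.
Step 2. [((-4*x) + 7) - 1 = -14] add 1: x sits inside (… - 1) ⇒ sub: (-4*x) + 7 = -13.
Step 3. [(-4*x) + 7 = -13] peel the +7: subtract 7 from each side ⇒ sub: -4*x = -20.
Step 4. [-4*x = -20] leading coefficient -4: divide by -4 ⇒ div: x = 5.

Answer: x ∈ {5}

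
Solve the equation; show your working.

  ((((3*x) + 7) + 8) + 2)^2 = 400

Step 1. [((((3*x) + 7) + 8) + 2)^2 = 400] 400 ≥ 0, LHS is (·)² — take ±√. So sqrt: (((3*x) + 7) + 8) + 2 = 20 or -20.
Step 2. [(((3*x) + 7) + 8) + 2 = 20 or -20] the outer +2 inverts by subtracting 2. So sub: ((3*x) + 7) + 8 = 18 or -22.
Step 3. [((3*x) + 7) + 8 = 18 or -22] +8 is outermost — subtract 8 both sides. So sub: (3*x) + 7 = 10 or -30.
Step 4. [(3*x) + 7 = 10 or -30] the outer +7 inverts by subtracting 7. So sub: 3*x = 3 or -37.
Step 5. [3*x = 3 or -37] leading coefficient 3: divide by 3. So div: x = 1 or -37/3.

Answer: x ∈ {-37/3, 1}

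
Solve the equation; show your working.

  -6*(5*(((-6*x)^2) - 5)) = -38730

Step 1. [-6*(5*(((-6*x)^2) - 5)) = -38730] divide by the outer -6. So div: 5*(((-6*x)^2) - 5) = 6455.
Step 2. [5*(((-6*x)^2) - 5) = 6455] LHS = 5·(…); ÷5 both sides, so div: ((-6*x)^2) - 5 = 1291.
Step 3. [((-6*x)^2) - 5 = 1291] add 5: x sits inside (… - 5). So sub: (-6*x)^2 = 1296.
Step 4. [(-6*x)^2 = 1296] LHS squared, RHS 1296 ≥ 0: apply √ (±) ⇒ sqrt: -6*x = 36 or -36.
Step 5. [-6*x = 36 or -36] -6 out front; divide by -6 ⇒ div: x = -6 or 6.

Answer: x ∈ {-6, 6}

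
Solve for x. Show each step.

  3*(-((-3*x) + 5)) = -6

Step 1. [3*(-((-3*x) + 5)) = -6] 3 out front; divide by 3. So div: -((-3*x) + 5) = -2.
Step 2. [-((-3*x) + 5) = -2] flip signs both sides. So neg: (-3*x) + 5 = 2.
Step 3. [(-3*x) + 5 = 2] the outer +5 inverts by subtracting 5, so sub: -3*x = -3.
Step 4. [-3*x = -3] LHS = -3·(…); ÷-3 both sides, so div: x = 1.

Answer: x ∈ {1}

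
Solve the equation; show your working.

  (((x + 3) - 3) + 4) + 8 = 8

Step 1. [(((x + 3) - 3) + 4) + 8 = 8] subtract 8: x sits inside (… + 8) ⇒ sub: ((x + 3) - 3) + 4 = 0.
Step 2. [((x + 3) - 3) + 4 = 0] +4 is outermost — subtract 4 both sides ⇒ sub: (x + 3) - 3 = -4.
Step 3. [(x + 3) - 3 = -4] -3 is outermost — add 3 both sides. So sub: x + 3 = -1.
Step 4. [x + 3 = -1] the outer +3 inverts by subtracting 3 ⇒ sub: x = -4.

Answer: x ∈ {-4}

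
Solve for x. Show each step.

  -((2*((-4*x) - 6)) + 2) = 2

Step 1. [-((2*((-4*x) - 6)) + 2) = 2] LHS negated; negate both sides ⇒ neg: (2*((-4*x) - 6)) + 2 = -2.
Step 2. [(2*((-4*x) - 6)) + 2 = -2] the outer +2 inverts by subtracting 2 ⇒ sub: 2*((-4*x) - 6) = -4.
Step 3. [2*((-4*x) - 6) = -4] leading coefficient 2: divide by 2 ⇒ div: (-4*x) - 6 = -2.
Step 4. [(-4*x) - 6 = -2] the outer -6 inverts by adding 6, so sub: -4*x = 4.
Step 5. [-4*x = 4] divide by the outer -4, so div: x = -1.

Answer: x ∈ {-1}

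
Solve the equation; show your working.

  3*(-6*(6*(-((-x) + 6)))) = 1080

Step 1. [3*(-6*(6*(-((-x) + 6)))) = 1080] LHS = 3·(…); ÷3 both sides. So div: -6*(6*(-((-x) + 6))) = 360.
Step 2. [-6*(6*(-((-x) + 6))) = 360] divide by the outer -6 ⇒ div: 6*(-((-x) + 6)) = -60.
Step 3. [6*(-((-x) + 6)) = -60] LHS = 6·(…); ÷6 both sides, so div: -((-x) + 6) = -10.
Step 4. [-((-x) + 6) = -10] leading − — multiply by −1, so neg: (-x) + 6 = 10.
Step 5. [(-x) + 6 = 10] subtract 6: x sits inside (… + 6) ⇒ sub: -x = 4.
Step 6. [-x = 4] leading − — multiply by −1 ⇒ neg: x = -4.

Answer: x ∈ {-4}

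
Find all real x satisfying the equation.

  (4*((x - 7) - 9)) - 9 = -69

Step 1. [(4*((x - 7) - 9)) - 9 = -69] 9 comes off first (add 9), so sub: 4*((x - 7) - 9) = -60.
Step 2. [4*((x - 7) - 9) = -60] 4 out front; divide by 4, so div: (x - 7) - 9 = -15.
Step 3. [(x - 7) - 9 = -15] the outer -9 inverts by adding 9 ⇒ sub: x - 7 = -6.
Step 4. [x - 7 = -6] add 7: x sits inside (… - 7), so sub: x = 1.

Answer: x ∈ {1}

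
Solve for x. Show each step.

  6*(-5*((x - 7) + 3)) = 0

Step 1. [6*(-5*((x - 7) + 3)) = 0] 6 out front; divide by 6. So div: -5*((x - 7) + 3) = 0.
Step 2. [-5*((x - 7) + 3) = 0] -5·(inner) — divide through by -5. So div: (x - 7) + 3 = 0.
Step 3. [(x - 7) + 3 = 0] subtract 3: x sits inside (… + 3), so sub: x - 7 = -3.
Step 4. [x - 7 = -3] peel the -7: add 7 from each side, so sub: x = 4.

Answer: x ∈ {4}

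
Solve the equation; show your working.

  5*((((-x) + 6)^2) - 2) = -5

Step 1. [5*((((-x) + 6)^2) - 2) = -5] 5 out front; divide by 5, so div: (((-x) + 6)^2) - 2 = -1.
Step 2. [(((-x) + 6)^2) - 2 = -1] -2 is outermost — add 2 both sides. So sub: ((-x) + 6)^2 = 1.
Step 3. [((-x) + 6)^2 = 1] LHS squared, RHS 1 ≥ 0: apply √ (±). So sqrt: (-x) + 6 = 1 or -1.
Step 4. [(-x) + 6 = 1 or -1] subtract 6: x sits inside (… + 6) ⇒ sub: -x = -5 or -7.
Step 5. [-x = -5 or -7] leading − — multiply by −1, so neg: x = 5 or 7.

Answer: x ∈ {5, 7}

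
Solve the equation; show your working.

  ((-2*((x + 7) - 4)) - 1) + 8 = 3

Step 1. [((-2*((x + 7) - 4)) - 1) + 8 = 3] 8 comes off first (subtract 8). So sub: (-2*((x + 7) - 4)) - 1 = -5.
Step 2. [(-2*((x + 7) - 4)) - 1 = -5] 1 comes off first (add 1), so sub: -2*((x + 7) - 4) = -4.
Step 3. [-2*((x + 7) - 4) = -4] LHS = -2·(…); ÷-2 both sides ⇒ div: (x + 7) - 4 = 2.
Step 4. [(x + 7) - 4 = 2] 4 comes off first (add 4) ⇒ sub: x + 7 = 6.
Step 5. [x + 7 = 6] peel the +7: subtract 7 from each side, so sub: x = -1.

Answer: x ∈ {-1}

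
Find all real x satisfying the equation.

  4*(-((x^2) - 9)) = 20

Step 1. [4*(-((x^2) - 9)) = 20] leading coefficient 4: divide by 4. So div: -((x^2) - 9) = 5.
Step 2. [-((x^2) - 9) = 5] flip signs both sides, so neg: (x^2) - 9 = -5.
Step 3. [(x^2) - 9 = -5] -9 is outermost — add 9 both sides, so sub: x^2 = 4.
Step 4. [x^2 = 4] √ both sides: 4 ≥ 0 gives two branches. So sqrt: x = 2 or -2.

Answer: x ∈ {-2, 2}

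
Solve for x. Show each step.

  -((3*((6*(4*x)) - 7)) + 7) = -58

Step 1. [-((3*((6*(4*x)) - 7)) + 7) = -58] flip signs both sides, so neg: (3*((6*(4*x)) - 7)) + 7 = 58.
Step 2. [(3*((6*(4*x)) - 7)) + 7 = 58] 7 comes off first (subtract 7), so sub: 3*((6*(4*x)) - 7) = 51.
Step 3. [3*((6*(4*x)) - 7) = 51] 3 out front; divide by 3, so div: (6*(4*x)) - 7 = 17.
Step 4. [(6*(4*x)) - 7 = 17] 7 comes off first (add 7), so sub: 6*(4*x) = 24.
Step 5. [6*(4*x) = 24] 6 out front; divide by 6, so div: 4*x = 4.
Step 6. [4*x = 4] divide by the outer 4. So div: x = 1.

Answer: x ∈ {1}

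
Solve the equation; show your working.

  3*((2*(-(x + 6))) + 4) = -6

Step 1. [3*((2*(-(x + 6))) + 4) = -6] LHS = 3·(…); ÷3 both sides, so div: (2*(-(x + 6))) + 4 = -2.
Step 2. [(2*(-(x + 6))) + 4 = -2] 2 | LHS and 2 | -2: pull 2 out. So factor: (-(x + 6)) + 2 = -1.
Step 3. [(-(x + 6)) + 2 = -1] +2 is outermost — subtract 2 both sides, so sub: -(x + 6) = -3.
Step 4. [-(x + 6) = -3] leading − — multiply by −1 ⇒ neg: x + 6 = 3.
Step 5. [x + 6 = 3] 6 comes off first (subtract 6). So sub: x = -3.

Answer: x ∈ {-3}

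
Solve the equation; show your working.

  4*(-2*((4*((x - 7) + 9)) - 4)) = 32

Step 1. [4*(-2*((4*((x - 7) + 9)) - 4)) = 32] leading coefficient 4: divide by 4, so div: -2*((4*((x - 7) + 9)) - 4) = 8.
Step 2. [-2*((4*((x - 7) + 9)) - 4) = 8] -2·(inner) — divide through by -2. So div: (4*((x - 7) + 9)) - 4 = -4.
Step 3. [(4*((x - 7) + 9)) - 4 = -4] 4 divides every term; factor it out. So factor: ((x - 7) + 9) - 1 = -1.
Step 4. [((x - 7) + 9) - 1 = -1] peel the -1: add 1 from each side. So sub: (x - 7) + 9 = 0.
Step 5. [(x - 7) + 9 = 0] +9 is outermost — subtract 9 both sides, so sub: x - 7 = -9.
Step 6. [x - 7 = -9] -7 is outermost — add 7 both sides ⇒ sub: x = -2.

Answer: x ∈ {-2}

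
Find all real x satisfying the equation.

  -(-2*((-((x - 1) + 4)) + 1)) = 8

Step 1. [-(-2*((-((x - 1) + 4)) + 1)) = 8] flip signs both sides, so neg: -2*((-((x - 1) + 4)) + 1) = -8.
Step 2. [-2*((-((x - 1) + 4)) + 1) = -8] divide by the outer -2 ⇒ div: (-((x - 1) + 4)) + 1 = 4.
Step 3. [(-((x - 1) + 4)) + 1 = 4] 1 comes off first (subtract 1). So sub: -((x - 1) + 4) = 3.
Step 4. [-((x - 1) + 4) = 3] flip signs both sides. So neg: (x - 1) + 4 = -3.
Step 5. [(x - 1) + 4 = -3] subtract 4: x sits inside (… + 4) ⇒ sub: x - 1 = -7.
Step 6. [x - 1 = -7] peel the -1: add 1 from each side. So sub: x = -6.

Answer: x ∈ {-6}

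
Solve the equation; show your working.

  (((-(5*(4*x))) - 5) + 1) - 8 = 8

Step 1. [(((-(5*(4*x))) - 5) + 1) - 8 = 8] -8 is outermost — add 8 both sides, so sub: ((-(5*(4*x))) - 5) + 1 = 16.
Step 2. [((-(5*(4*x))) - 5) + 1 = 16] subtract 1: x sits inside (… + 1). So sub: (-(5*(4*x))) - 5 = 15.
Step 3. [(-(5*(4*x))) - 5 = 15] -5 is outermost — add 5 both sides ⇒ sub: -(5*(4*x)) = 20.
Step 4. [-(5*(4*x)) = 20] LHS negated; negate both sides ⇒ neg: 5*(4*x) = -20.
Step 5. [5*(4*x) = -20] divide by the outer 5. So div: 4*x = -4.
Step 6. [4*x = -4] LHS = 4·(…); ÷4 both sides. So div: x = -1.

Answer: x ∈ {-1}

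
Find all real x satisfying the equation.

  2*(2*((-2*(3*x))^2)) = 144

Step 1. [2*(2*((-2*(3*x))^2)) = 144] LHS = 2·(…); ÷2 both sides ⇒ div: 2*((-2*(3*x))^2) = 72.
Step 2. [2*((-2*(3*x))^2) = 72] LHS = 2·(…); ÷2 both sides, so div: (-2*(3*x))^2 = 36.
Step 3. [(-2*(3*x))^2 = 36] LHS squared, RHS 36 ≥ 0: apply √ (±) ⇒ sqrt: -2*(3*x) = 6 or -6.
Step 4. [-2*(3*x) = 6 or -6] leading coefficient -2: divide by -2, so div: 3*x = -3 or 3.
Step 5. [3*x = -3 or 3] leading coefficient 3: divide by 3 ⇒ div: x = -1 or 1.

Answer: x ∈ {-1, 1}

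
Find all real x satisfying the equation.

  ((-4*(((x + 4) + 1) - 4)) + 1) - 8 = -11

Step 1. [((-4*(((x + 4) + 1) - 4)) + 1) - 8 = -11] 8 comes off first (add 8). So sub: (-4*(((x + 4) + 1) - 4)) + 1 = -3.
Step 2. [(-4*(((x + 4) + 1) - 4)) + 1 = -3] peel the +1: subtract 1 from each side. So sub: -4*(((x + 4) + 1) - 4) = -4.
Step 3. [-4*(((x + 4) + 1) - 4) = -4] leading coefficient -4: divide by -4 ⇒ div: ((x + 4) + 1) - 4 = 1.
Step 4. [((x + 4) + 1) - 4 = 1] the outer -4 inverts by adding 4. So sub: (x + 4) + 1 = 5.
Step 5. [(x + 4) + 1 = 5] +1 is outermost — subtract 1 both sides ⇒ sub: x + 4 = 4.
Step 6. [x + 4 = 4] 4 comes off first (subtract 4), so sub: x = 0.

Answer: x ∈ {0}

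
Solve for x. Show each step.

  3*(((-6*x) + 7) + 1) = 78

Step 1. [3*(((-6*x) + 7) + 1) = 78] LHS = 3·(…); ÷3 both sides ⇒ div: ((-6*x) + 7) + 1 = 26.
Step 2. [((-6*x) + 7) + 1 = 26] +1 is outermost — subtract 1 both sides. So sub: (-6*x) + 7 = 25.
Step 3. [(-6*x) + 7 = 25] peel the +7: subtract 7 from each side, so sub: -6*x = 18.
Step 4. [-6*x = 18] leading coefficient -6: divide by -6, so div: x = -3.

Answer: x ∈ {-3}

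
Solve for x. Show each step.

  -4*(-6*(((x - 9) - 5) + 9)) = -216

Step 1. [-4*(-6*(((x - 9) - 5) + 9)) = -216] LHS = -4·(…); ÷-4 both sides. So div: -6*(((x - 9) - 5) + 9) = 54.
Step 2. [-6*(((x - 9) - 5) + 9) = 54] -6 out front; divide by -6. So div: ((x - 9) - 5) + 9 = -9.
Step 3. [((x - 9) - 5) + 9 = -9] peel the +9: subtract 9 from each side ⇒ sub: (x - 9) - 5 = -18.
Step 4. [(x - 9) - 5 = -18] the outer -5 inverts by adding 5 ⇒ sub: x - 9 = -13.
Step 5. [x - 9 = -13] 9 comes off first (add 9) ⇒ sub: x = -4.

Answer: x ∈ {-4}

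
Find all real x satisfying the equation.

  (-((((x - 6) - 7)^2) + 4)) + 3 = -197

Step 1. [(-((((x - 6) - 7)^2) + 4)) + 3 = -197] 3 comes off first (subtract 3), so sub: -((((x - 6) - 7)^2) + 4) = -200.
Step 2. [-((((x - 6) - 7)^2) + 4) = -200] leading − — multiply by −1. So neg: (((x - 6) - 7)^2) + 4 = 200.
Step 3. [(((x - 6) - 7)^2) + 4 = 200] peel the +4: subtract 4 from each side ⇒ sub: ((x - 6) - 7)^2 = 196.
Step 4. [((x - 6) - 7)^2 = 196] √ both sides: 196 ≥ 0 gives two branches ⇒ sqrt: (x - 6) - 7 = 14 or -14.
Step 5. [(x - 6) - 7 = 14 or -14] the outer -7 inverts by adding 7. So sub: x - 6 = 21 or -7.
Step 6. [x - 6 = 21 or -7] peel the -6: add 6 from each side. So sub: x = 27 or -1.

Answer: x ∈ {-1, 27}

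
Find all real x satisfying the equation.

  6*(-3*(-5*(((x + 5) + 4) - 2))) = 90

Step 1. [6*(-3*(-5*(((x + 5) + 4) - 2))) = 90] leading coefficient 6: divide by 6 ⇒ div: -3*(-5*(((x + 5) + 4) - 2)) = 15.
Step 2. [-3*(-5*(((x + 5) + 4) - 2)) = 15] LHS = -3·(…); ÷-3 both sides. So div: -5*(((x + 5) + 4) - 2) = -5.
Step 3. [-5*(((x + 5) + 4) - 2) = -5] LHS = -5·(…); ÷-5 both sides, so div: ((x + 5) + 4) - 2 = 1.
Step 4. [((x + 5) + 4) - 2 = 1] peel the -2: add 2 from each side ⇒ sub: (x + 5) + 4 = 3.
Step 5. [(x + 5) + 4 = 3] the outer +4 inverts by subtracting 4. So sub: x + 5 = -1.
Step 6. [x + 5 = -1] +5 is outermost — subtract 5 both sides. So sub: x = -6.

Answer: x ∈ {-6}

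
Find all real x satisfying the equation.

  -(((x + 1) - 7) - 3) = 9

Step 1. [-(((x + 1) - 7) - 3) = 9] LHS negated; negate both sides, so neg: ((x + 1) - 7) - 3 = -9.
Step 2. [((x + 1) - 7) - 3 = -9] add 3: x sits inside (… - 3), so sub: (x + 1) - 7 = -6.
Step 3. [(x + 1) - 7 = -6] the outer -7 inverts by adding 7. So sub: x + 1 = 1.
Step 4. [x + 1 = 1] 1 comes off first (subtract 1) ⇒ sub: x = 0.

Answer: x ∈ {0}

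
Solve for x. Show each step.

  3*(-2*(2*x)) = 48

Step 1. [3*(-2*(2*x)) = 48] 3 out front; divide by 3, so div: -2*(2*x) = 16.
Step 2. [-2*(2*x) = 16] divide by the outer -2, so div: 2*x = -8.
Step 3. [2*x = -8] LHS = 2·(…); ÷2 both sides ⇒ div: x = -4.

Answer: x ∈ {-4}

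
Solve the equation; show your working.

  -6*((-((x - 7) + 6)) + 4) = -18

Step 1. [-6*((-((x - 7) + 6)) + 4) = -18] LHS = -6·(…); ÷-6 both sides ⇒ div: (-((x - 7) + 6)) + 4 = 3.
Step 2. [(-((x - 7) + 6)) + 4 = 3] peel the +4: subtract 4 from each side, so sub: -((x - 7) + 6) = -1.
Step 3. [-((x - 7) + 6) = -1] flip signs both sides, so neg: (x - 7) + 6 = 1.
Step 4. [(x - 7) + 6 = 1] subtract 6: x sits inside (… + 6), so sub: x - 7 = -5.
Step 5. [x - 7 = -5] add 7: x sits inside (… - 7) ⇒ sub: x = 2.

Answer: x ∈ {2}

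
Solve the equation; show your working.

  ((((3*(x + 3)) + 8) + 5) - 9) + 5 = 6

Step 1. [((((3*(x + 3)) + 8) + 5) - 9) + 5 = 6] +5 is outermost — subtract 5 both sides, so sub: (((3*(x + 3)) + 8) + 5) - 9 = 1.
Step 2. [(((3*(x + 3)) + 8) + 5) - 9 = 1] the outer -9 inverts by adding 9 ⇒ sub: ((3*(x + 3)) + 8) + 5 = 10.
Step 3. [((3*(x + 3)) + 8) + 5 = 10] +5 is outermost — subtract 5 both sides. So sub: (3*(x + 3)) + 8 = 5.
Step 4. [(3*(x + 3)) + 8 = 5] 8 comes off first (subtract 8), so sub: 3*(x + 3) = -3.
Step 5. [3*(x + 3) = -3] 3 out front; divide by 3. So div: x + 3 = -1.
Step 6. [x + 3 = -1] the outer +3 inverts by subtracting 3, so sub: x = -4.

Answer: x ∈ {-4}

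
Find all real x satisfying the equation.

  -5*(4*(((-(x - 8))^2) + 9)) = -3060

Step 1. [-5*(4*(((-(x - 8))^2) + 9)) = -3060] -5 out front; divide by -5 ⇒ div: 4*(((-(x - 8))^2) + 9) = 612.
Step 2. [4*(((-(x - 8))^2) + 9) = 612] 4 out front; divide by 4. So div: ((-(x - 8))^2) + 9 = 153.
Step 3. [((-(x - 8))^2) + 9 = 153] the outer +9 inverts by subtracting 9 ⇒ sub: (-(x - 8))^2 = 144.
Step 4. [(-(x - 8))^2 = 144] 144 ≥ 0, LHS is (·)² — take ±√ ⇒ sqrt: -(x - 8) = 12 or -12.
Step 5. [-(x - 8) = 12 or -12] LHS negated; negate both sides. So neg: x - 8 = -12 or 12.
Step 6. [x - 8 = -12 or 12] 8 comes off first (add 8) ⇒ sub: x = -4 or 20.

Answer: x ∈ {-4, 20}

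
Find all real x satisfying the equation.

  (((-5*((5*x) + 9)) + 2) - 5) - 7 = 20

Step 1. [(((-5*((5*x) + 9)) + 2) - 5) - 7 = 20] peel the -7: add 7 from each side, so sub: ((-5*((5*x) + 9)) + 2) - 5 = 27.
Step 2. [((-5*((5*x) + 9)) + 2) - 5 = 27] the outer -5 inverts by adding 5. So sub: (-5*((5*x) + 9)) + 2 = 32.
Step 3. [(-5*((5*x) + 9)) + 2 = 32] 2 comes off first (subtract 2), so sub: -5*((5*x) + 9) = 30.
Step 4. [-5*((5*x) + 9) = 30] LHS = -5·(…); ÷-5 both sides. So div: (5*x) + 9 = -6.
Step 5. [(5*x) + 9 = -6] 9 comes off first (subtract 9) ⇒ sub: 5*x = -15.
Step 6. [5*x = -15] 5·(inner) — divide through by 5. So div: x = -3.

Answer: x ∈ {-3}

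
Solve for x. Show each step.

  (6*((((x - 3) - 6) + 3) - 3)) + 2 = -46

Step 1. [(6*((((x - 3) - 6) + 3) - 3)) + 2 = -46] peel the +2: subtract 2 from each side. So sub: 6*((((x - 3) - 6) + 3) - 3) = -48.
Step 2. [6*((((x - 3) - 6) + 3) - 3) = -48] 6·(inner) — divide through by 6 ⇒ div: (((x - 3) - 6) + 3) - 3 = -8.
Step 3. [(((x - 3) - 6) + 3) - 3 = -8] peel the -3: add 3 from each side. So sub: ((x - 3) - 6) + 3 = -5.
Step 4. [((x - 3) - 6) + 3 = -5] 3 comes off first (subtract 3). So sub: (x - 3) - 6 = -8.
Step 5. [(x - 3) - 6 = -8] -6 is outermost — add 6 both sides, so sub: x - 3 = -2.
Step 6. [x - 3 = -2] the outer -3 inverts by adding 3 ⇒ sub: x = 1.

Answer: x ∈ {1}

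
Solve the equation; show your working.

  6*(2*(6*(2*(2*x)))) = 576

Step 1. [6*(2*(6*(2*(2*x)))) = 576] 6 out front; divide by 6, so div: 2*(6*(2*(2*x))) = 96.
Step 2. [2*(6*(2*(2*x))) = 96] 2 out front; divide by 2 ⇒ div: 6*(2*(2*x)) = 48.
Step 3. [6*(2*(2*x)) = 48] divide by the outer 6, so div: 2*(2*x) = 8.
Step 4. [2*(2*x) = 8] leading coefficient 2: divide by 2 ⇒ div: 2*x = 4.
Step 5. [2*x = 4] 2·(inner) — divide through by 2 ⇒ div: x = 2.

Answer: x ∈ {2}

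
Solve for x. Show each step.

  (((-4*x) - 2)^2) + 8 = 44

Step 1. [(((-4*x) - 2)^2) + 8 = 44] subtract 8: x sits inside (… + 8), so sub: ((-4*x) - 2)^2 = 36.
Step 2. [((-4*x) - 2)^2 = 36] 36 ≥ 0, LHS is (·)² — take ±√. So sqrt: (-4*x) - 2 = 6 or -6.
Step 3. [(-4*x) - 2 = 6 or -6] peel the -2: add 2 from each side. So sub: -4*x = 8 or -4.
Step 4. [-4*x = 8 or -4] LHS = -4·(…); ÷-4 both sides ⇒ div: x = -2 or 1.

Answer: x ∈ {-2, 1}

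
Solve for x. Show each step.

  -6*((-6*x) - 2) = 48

Step 1. [-6*((-6*x) - 2) = 48] leading coefficient -6: divide by -6, so div: (-6*x) - 2 = -8.
Step 2. [(-6*x) - 2 = -8] add 2: x sits inside (… - 2) ⇒ sub: -6*x = -6.
Step 3. [-6*x = -6] leading coefficient -6: divide by -6 ⇒ div: x = 1.

Answer: x ∈ {1}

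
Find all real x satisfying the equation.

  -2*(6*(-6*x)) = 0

Step 1. [-2*(6*(-6*x)) = 0] -2·(inner) — divide through by -2. So div: 6*(-6*x) = 0.
Step 2. [6*(-6*x) = 0] 6 out front; divide by 6, so div: -6*x = 0.
Step 3. [-6*x = 0] divide by the outer -6 ⇒ div: x = 0.

Answer: x ∈ {0}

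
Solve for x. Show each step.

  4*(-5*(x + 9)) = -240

Step 1. [4*(-5*(x + 9)) = -240] LHS = 4·(…); ÷4 both sides ⇒ div: -5*(x + 9) = -60.
Step 2. [-5*(x + 9) = -60] LHS = -5·(…); ÷-5 both sides. So div: x + 9 = 12.
Step 3. [x + 9 = 12] the outer +9 inverts by subtracting 9 ⇒ sub: x = 3.

Answer: x ∈ {3}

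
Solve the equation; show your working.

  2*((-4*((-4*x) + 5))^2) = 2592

Step 1. [2*((-4*((-4*x) + 5))^2) = 2592] LHS = 2·(…); ÷2 both sides ⇒ div: (-4*((-4*x) + 5))^2 = 1296.
Step 2. [(-4*((-4*x) + 5))^2 = 1296] 1296 ≥ 0, LHS is (·)² — take ±√ ⇒ sqrt: -4*((-4*x) + 5) = 36 or -36.
Step 3. [-4*((-4*x) + 5) = 36 or -36] -4·(inner) — divide through by -4, so div: (-4*x) + 5 = -9 or 9.
Step 4. [(-4*x) + 5 = -9 or 9] 5 comes off first (subtract 5) ⇒ sub: -4*x = -14 or 4.
Step 5. [-4*x = -14 or 4] leading coefficient -4: divide by -4 ⇒ div: x = 7/2 or -1.

Answer: x ∈ {-1, 7/2}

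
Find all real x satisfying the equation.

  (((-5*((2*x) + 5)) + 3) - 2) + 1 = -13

Step 1. [(((-5*((2*x) + 5)) + 3) - 2) + 1 = -13] +1 is outermost — subtract 1 both sides. So sub: ((-5*((2*x) + 5)) + 3) - 2 = -14.
Step 2. [((-5*((2*x) + 5)) + 3) - 2 = -14] the outer -2 inverts by adding 2 ⇒ sub: (-5*((2*x) + 5)) + 3 = -12.
Step 3. [(-5*((2*x) + 5)) + 3 = -12] +3 is outermost — subtract 3 both sides ⇒ sub: -5*((2*x) + 5) = -15.
Step 4. [-5*((2*x) + 5) = -15] divide by the outer -5 ⇒ div: (2*x) + 5 = 3.
Step 5. [(2*x) + 5 = 3] peel the +5: subtract 5 from each side, so sub: 2*x = -2.
Step 6. [2*x = -2] LHS = 2·(…); ÷2 both sides ⇒ div: x = -1.

Answer: x ∈ {-1}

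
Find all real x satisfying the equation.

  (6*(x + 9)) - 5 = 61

Step 1. [(6*(x + 9)) - 5 = 61] peel the -5: add 5 from each side, so sub: 6*(x + 9) = 66.
Step 2. [6*(x + 9) = 66] divide by the outer 6 ⇒ div: x + 9 = 11.
Step 3. [x + 9 = 11] peel the +9: subtract 9 from each side ⇒ sub: x = 2.

Answer: x ∈ {2}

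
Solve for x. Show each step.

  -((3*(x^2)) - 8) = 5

Step 1. [-((3*(x^2)) - 8) = 5] leading − — multiply by −1, so neg: (3*(x^2)) - 8 = -5.
Step 2. [(3*(x^2)) - 8 = -5] 8 comes off first (add 8). So sub: 3*(x^2) = 3.
Step 3. [3*(x^2) = 3] divide by the outer 3. So div: x^2 = 1.
Step 4. [x^2 = 1] √ both sides: 1 ≥ 0 gives two branches, so sqrt: x = 1 or -1.

Answer: x ∈ {-1, 1}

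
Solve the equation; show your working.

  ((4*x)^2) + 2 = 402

Step 1. [((4*x)^2) + 2 = 402] the outer +2 inverts by subtracting 2. So sub: (4*x)^2 = 400.
Step 2. [(4*x)^2 = 400] 400 ≥ 0, LHS is (·)² — take ±√. So sqrt: 4*x = 20 or -20.
Step 3. [4*x = 20 or -20] 4·(inner) — divide through by 4, so div: x = 5 or -5.

Answer: x ∈ {-5, 5}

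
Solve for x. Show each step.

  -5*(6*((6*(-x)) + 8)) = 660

Step 1. [-5*(6*((6*(-x)) + 8)) = 660] divide by the outer -5 ⇒ div: 6*((6*(-x)) + 8) = -132.
Step 2. [6*((6*(-x)) + 8) = -132] 6 out front; divide by 6, so div: (6*(-x)) + 8 = -22.
Step 3. [(6*(-x)) + 8 = -22] 8 comes off first (subtract 8). So sub: 6*(-x) = -30.
Step 4. [6*(-x) = -30] 6·(inner) — divide through by 6 ⇒ div: -x = -5.
Step 5. [-x = -5] LHS negated; negate both sides. So neg: x = 5.

Answer: x ∈ {5}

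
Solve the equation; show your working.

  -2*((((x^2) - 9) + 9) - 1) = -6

Step 1. [-2*((((x^2) - 9) + 9) - 1) = -6] -2·(inner) — divide through by -2 ⇒ div: (((x^2) - 9) + 9) - 1 = 3.
Step 2. [(((x^2) - 9) + 9) - 1 = 3] add 1: x sits inside (… - 1), so sub: ((x^2) - 9) + 9 = 4.
Step 3. [((x^2) - 9) + 9 = 4] the outer +9 inverts by subtracting 9, so sub: (x^2) - 9 = -5.
Step 4. [(x^2) - 9 = -5] -9 is outermost — add 9 both sides, so sub: x^2 = 4.
Step 5. [x^2 = 4] √ both sides: 4 ≥ 0 gives two branches ⇒ sqrt: x = 2 or -2.

Answer: x ∈ {-2, 2}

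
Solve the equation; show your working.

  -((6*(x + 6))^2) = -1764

Step 1. [-((6*(x + 6))^2) = -1764] flip signs both sides, so neg: (6*(x + 6))^2 = 1764.
Step 2. [(6*(x + 6))^2 = 1764] LHS squared, RHS 1764 ≥ 0: apply √ (±) ⇒ sqrt: 6*(x + 6) = 42 or -42.
Step 3. [6*(x + 6) = 42 or -42] 6·(inner) — divide through by 6. So div: x + 6 = 7 or -7.
Step 4. [x + 6 = 7 or -7] the outer +6 inverts by subtracting 6, so sub: x = 1 or -13.

Answer: x ∈ {-13, 1}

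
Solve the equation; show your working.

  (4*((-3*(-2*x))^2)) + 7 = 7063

Step 1. [(4*((-3*(-2*x))^2)) + 7 = 7063] the outer +7 inverts by subtracting 7 ⇒ sub: 4*((-3*(-2*x))^2) = 7056.
Step 2. [4*((-3*(-2*x))^2) = 7056] 4·(inner) — divide through by 4, so div: (-3*(-2*x))^2 = 1764.
Step 3. [(-3*(-2*x))^2 = 1764] √ both sides: 1764 ≥ 0 gives two branches ⇒ sqrt: -3*(-2*x) = 42 or -42.
Step 4. [-3*(-2*x) = 42 or -42] divide by the outer -3. So div: -2*x = -14 or 14.
Step 5. [-2*x = -14 or 14] leading coefficient -2: divide by -2, so div: x = 7 or -7.

Answer: x ∈ {-7, 7}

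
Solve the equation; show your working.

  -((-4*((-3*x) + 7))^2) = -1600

Step 1. [-((-4*((-3*x) + 7))^2) = -1600] flip signs both sides ⇒ neg: (-4*((-3*x) + 7))^2 = 1600.
Step 2. [(-4*((-3*x) + 7))^2 = 1600] LHS squared, RHS 1600 ≥ 0: apply √ (±). So sqrt: -4*((-3*x) + 7) = 40 or -40.
Step 3. [-4*((-3*x) + 7) = 40 or -40] LHS = -4·(…); ÷-4 both sides. So div: (-3*x) + 7 = -10 or 10.
Step 4. [(-3*x) + 7 = -10 or 10] subtract 7: x sits inside (… + 7). So sub: -3*x = -17 or 3.
Step 5. [-3*x = -17 or 3] -3 out front; divide by -3, so div: x = 17/3 or -1.

Answer: x ∈ {-1, 17/3}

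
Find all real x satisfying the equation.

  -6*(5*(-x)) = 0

Step 1. [-6*(5*(-x)) = 0] -6 out front; divide by -6, so div: 5*(-x) = 0.
Step 2. [5*(-x) = 0] 5·(inner) — divide through by 5, so div: -x = 0.
Step 3. [-x = 0] leading − — multiply by −1, so neg: x = 0.

Answer: x ∈ {0}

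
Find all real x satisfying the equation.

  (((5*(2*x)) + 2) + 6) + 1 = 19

Step 1. [(((5*(2*x)) + 2) + 6) + 1 = 19] subtract 1: x sits inside (… + 1) ⇒ sub: ((5*(2*x)) + 2) + 6 = 18.
Step 2. [((5*(2*x)) + 2) + 6 = 18] +6 is outermost — subtract 6 both sides, so sub: (5*(2*x)) + 2 = 12.
Step 3. [(5*(2*x)) + 2 = 12] subtract 2: x sits inside (… + 2), so sub: 5*(2*x) = 10.
Step 4. [5*(2*x) = 10] 5 out front; divide by 5, so div: 2*x = 2.
Step 5. [2*x = 2] 2·(inner) — divide through by 2, so div: x = 1.

Answer: x ∈ {1}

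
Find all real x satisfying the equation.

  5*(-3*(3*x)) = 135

Step 1. [5*(-3*(3*x)) = 135] 5·(inner) — divide through by 5. So div: -3*(3*x) = 27.
Step 2. [-3*(3*x) = 27] LHS = -3·(…); ÷-3 both sides, so div: 3*x = -9.
Step 3. [3*x = -9] divide by the outer 3 ⇒ div: x = -3.

Answer: x ∈ {-3}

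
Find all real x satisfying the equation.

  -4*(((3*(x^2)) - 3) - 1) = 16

Step 1. [-4*(((3*(x^2)) - 3) - 1) = 16] -4·(inner) — divide through by -4. So div: ((3*(x^2)) - 3) - 1 = -4.
Step 2. [((3*(x^2)) - 3) - 1 = -4] add 1: x sits inside (… - 1) ⇒ sub: (3*(x^2)) - 3 = -3.
Step 3. [(3*(x^2)) - 3 = -3] -3 is outermost — add 3 both sides, so sub: 3*(x^2) = 0.
Step 4. [3*(x^2) = 0] leading coefficient 3: divide by 3. So div: x^2 = 0.
Step 5. [x^2 = 0] LHS squared, RHS 0 ≥ 0: apply √ (±), so sqrt: x = 0.

Answer: x ∈ {0}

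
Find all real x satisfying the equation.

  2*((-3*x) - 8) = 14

Step 1. [2*((-3*x) - 8) = 14] divide by the outer 2 ⇒ div: (-3*x) - 8 = 7.
Step 2. [(-3*x) - 8 = 7] -8 is outermost — add 8 both sides ⇒ sub: -3*x = 15.
Step 3. [-3*x = 15] divide by the outer -3 ⇒ div: x = -5.

Answer: x ∈ {-5}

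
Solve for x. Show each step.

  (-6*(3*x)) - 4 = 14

Step 1. [(-6*(3*x)) - 4 = 14] -4 is outermost — add 4 both sides. So sub: -6*(3*x) = 18.
Step 2. [-6*(3*x) = 18] -6·(inner) — divide through by -6 ⇒ div: 3*x = -3.
Step 3. [3*x = -3] 3·(inner) — divide through by 3. So div: x = -1.

Answer: x ∈ {-1}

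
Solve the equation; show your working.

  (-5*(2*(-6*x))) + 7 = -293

Step 1. [(-5*(2*(-6*x))) + 7 = -293] subtract 7: x sits inside (… + 7). So sub: -5*(2*(-6*x)) = -300.
Step 2. [-5*(2*(-6*x)) = -300] -5·(inner) — divide through by -5. So div: 2*(-6*x) = 60.
Step 3. [2*(-6*x) = 60] divide by the outer 2 ⇒ div: -6*x = 30.
Step 4. [-6*x = 30] LHS = -6·(…); ÷-6 both sides, so div: x = -5.

Answer: x ∈ {-5}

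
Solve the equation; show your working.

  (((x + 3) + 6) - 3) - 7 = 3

Step 1. [(((x + 3) + 6) - 3) - 7 = 3] peel the -7: add 7 from each side. So sub: ((x + 3) + 6) - 3 = 10.
Step 2. [((x + 3) + 6) - 3 = 10] -3 is outermost — add 3 both sides. So sub: (x + 3) + 6 = 13.
Step 3. [(x + 3) + 6 = 13] +6 is outermost — subtract 6 both sides, so sub: x + 3 = 7.
Step 4. [x + 3 = 7] +3 is outermost — subtract 3 both sides, so sub: x = 4.

Answer: x ∈ {4}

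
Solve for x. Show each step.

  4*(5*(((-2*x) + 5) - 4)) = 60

Step 1. [4*(5*(((-2*x) + 5) - 4)) = 60] 4 out front; divide by 4. So div: 5*(((-2*x) + 5) - 4) = 15.
Step 2. [5*(((-2*x) + 5) - 4) = 15] LHS = 5·(…); ÷5 both sides, so div: ((-2*x) + 5) - 4 = 3.
Step 3. [((-2*x) + 5) - 4 = 3] -4 is outermost — add 4 both sides, so sub: (-2*x) + 5 = 7.
Step 4. [(-2*x) + 5 = 7] the outer +5 inverts by subtracting 5, so sub: -2*x = 2.
Step 5. [-2*x = 2] -2·(inner) — divide through by -2 ⇒ div: x = -1.

Answer: x ∈ {-1}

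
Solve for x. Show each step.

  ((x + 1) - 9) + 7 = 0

Step 1. [((x + 1) - 9) + 7 = 0] subtract 7: x sits inside (… + 7), so sub: (x + 1) - 9 = -7.
Step 2. [(x + 1) - 9 = -7] peel the -9: add 9 from each side, so sub: x + 1 = 2.
Step 3. [x + 1 = 2] subtract 1: x sits inside (… + 1), so sub: x = 1.

Answer: x ∈ {1}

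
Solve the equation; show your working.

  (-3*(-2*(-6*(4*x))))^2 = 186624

Step 1. [(-3*(-2*(-6*(4*x))))^2 = 186624] 186624 ≥ 0, LHS is (·)² — take ±√. So sqrt: -3*(-2*(-6*(4*x))) = 432 or -432.
Step 2. [-3*(-2*(-6*(4*x))) = 432 or -432] divide by the outer -3, so div: -2*(-6*(4*x)) = -144 or 144.
Step 3. [-2*(-6*(4*x)) = -144 or 144] -2·(inner) — divide through by -2, so div: -6*(4*x) = 72 or -72.
Step 4. [-6*(4*x) = 72 or -72] -6·(inner) — divide through by -6 ⇒ div: 4*x = -12 or 12.
Step 5. [4*x = -12 or 12] LHS = 4·(…); ÷4 both sides, so div: x = -3 or 3.

Answer: x ∈ {-3, 3}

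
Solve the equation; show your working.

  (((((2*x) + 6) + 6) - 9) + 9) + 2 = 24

Step 1. [(((((2*x) + 6) + 6) - 9) + 9) + 2 = 24] 2 comes off first (subtract 2). So sub: ((((2*x) + 6) + 6) - 9) + 9 = 22.
Step 2. [((((2*x) + 6) + 6) - 9) + 9 = 22] +9 is outermost — subtract 9 both sides ⇒ sub: (((2*x) + 6) + 6) - 9 = 13.
Step 3. [(((2*x) + 6) + 6) - 9 = 13] -9 is outermost — add 9 both sides. So sub: ((2*x) + 6) + 6 = 22.
Step 4. [((2*x) + 6) + 6 = 22] the outer +6 inverts by subtracting 6, so sub: (2*x) + 6 = 16.
Step 5. [(2*x) + 6 = 16] peel the +6: subtract 6 from each side ⇒ sub: 2*x = 10.
Step 6. [2*x = 10] LHS = 2·(…); ÷2 both sides, so div: x = 5.

Answer: x ∈ {5}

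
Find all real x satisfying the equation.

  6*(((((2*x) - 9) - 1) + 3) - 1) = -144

Step 1. [6*(((((2*x) - 9) - 1) + 3) - 1) = -144] 6 out front; divide by 6, so div: ((((2*x) - 9) - 1) + 3) - 1 = -24.
Step 2. [((((2*x) - 9) - 1) + 3) - 1 = -24] the outer -1 inverts by adding 1, so sub: (((2*x) - 9) - 1) + 3 = -23.
Step 3. [(((2*x) - 9) - 1) + 3 = -23] 3 comes off first (subtract 3), so sub: ((2*x) - 9) - 1 = -26.
Step 4. [((2*x) - 9) - 1 = -26] add 1: x sits inside (… - 1). So sub: (2*x) - 9 = -25.
Step 5. [(2*x) - 9 = -25] add 9: x sits inside (… - 9). So sub: 2*x = -16.
Step 6. [2*x = -16] LHS = 2·(…); ÷2 both sides ⇒ div: x = -8.

Answer: x ∈ {-8}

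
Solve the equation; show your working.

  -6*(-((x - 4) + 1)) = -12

Step 1. [-6*(-((x - 4) + 1)) = -12] -6·(inner) — divide through by -6, so div: -((x - 4) + 1) = 2.
Step 2. [-((x - 4) + 1) = 2] LHS negated; negate both sides, so neg: (x - 4) + 1 = -2.
Step 3. [(x - 4) + 1 = -2] subtract 1: x sits inside (… + 1) ⇒ sub: x - 4 = -3.
Step 4. [x - 4 = -3] add 4: x sits inside (… - 4). So sub: x = 1.

Answer: x ∈ {1}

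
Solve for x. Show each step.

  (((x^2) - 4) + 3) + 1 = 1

Step 1. [(((x^2) - 4) + 3) + 1 = 1] +1 is outermost — subtract 1 both sides. So sub: ((x^2) - 4) + 3 = 0.
Step 2. [((x^2) - 4) + 3 = 0] +3 is outermost — subtract 3 both sides ⇒ sub: (x^2) - 4 = -3.
Step 3. [(x^2) - 4 = -3] 4 comes off first (add 4) ⇒ sub: x^2 = 1.
Step 4. [x^2 = 1] √ both sides: 1 ≥ 0 gives two branches. So sqrt: x = 1 or -1.

Answer: x ∈ {-1, 1}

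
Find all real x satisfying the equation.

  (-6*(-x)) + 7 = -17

Step 1. [(-6*(-x)) + 7 = -17] 7 comes off first (subtract 7). So sub: -6*(-x) = -24.
Step 2. [-6*(-x) = -24] leading coefficient -6: divide by -6 ⇒ div: -x = 4.
Step 3. [-x = 4] leading − — multiply by −1 ⇒ neg: x = -4.

Answer: x ∈ {-4}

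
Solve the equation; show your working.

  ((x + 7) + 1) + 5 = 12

Step 1. [((x + 7) + 1) + 5 = 12] +5 is outermost — subtract 5 both sides, so sub: (x + 7) + 1 = 7.
Step 2. [(x + 7) + 1 = 7] peel the +1: subtract 1 from each side ⇒ sub: x + 7 = 6.
Step 3. [x + 7 = 6] peel the +7: subtract 7 from each side. So sub: x = -1.

Answer: x ∈ {-1}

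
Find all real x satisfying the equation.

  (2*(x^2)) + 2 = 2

Step 1. [(2*(x^2)) + 2 = 2] peel the +2: subtract 2 from each side, so sub: 2*(x^2) = 0.
Step 2. [2*(x^2) = 0] LHS = 2·(…); ÷2 both sides, so div: x^2 = 0.
Step 3. [x^2 = 0] LHS squared, RHS 0 ≥ 0: apply √ (±), so sqrt: x = 0.

Answer: x ∈ {0}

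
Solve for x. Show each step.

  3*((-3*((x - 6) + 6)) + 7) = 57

Step 1. [3*((-3*((x - 6) + 6)) + 7) = 57] LHS = 3·(…); ÷3 both sides, so div: (-3*((x - 6) + 6)) + 7 = 19.
Step 2. [(-3*((x - 6) + 6)) + 7 = 19] the outer +7 inverts by subtracting 7, so sub: -3*((x - 6) + 6) = 12.
Step 3. [-3*((x - 6) + 6) = 12] -3 out front; divide by -3, so div: (x - 6) + 6 = -4.
Step 4. [(x - 6) + 6 = -4] subtract 6: x sits inside (… + 6) ⇒ sub: x - 6 = -10.
Step 5. [x - 6 = -10] peel the -6: add 6 from each side. So sub: x = -4.

Answer: x ∈ {-4}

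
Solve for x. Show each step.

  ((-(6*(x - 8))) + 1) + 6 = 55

Step 1. [((-(6*(x - 8))) + 1) + 6 = 55] 6 comes off first (subtract 6), so sub: (-(6*(x - 8))) + 1 = 49.
Step 2. [(-(6*(x - 8))) + 1 = 49] subtract 1: x sits inside (… + 1), so sub: -(6*(x - 8)) = 48.
Step 3. [-(6*(x - 8)) = 48] leading − — multiply by −1 ⇒ neg: 6*(x - 8) = -48.
Step 4. [6*(x - 8) = -48] LHS = 6·(…); ÷6 both sides. So div: x - 8 = -8.
Step 5. [x - 8 = -8] peel the -8: add 8 from each side. So sub: x = 0.

Answer: x ∈ {0}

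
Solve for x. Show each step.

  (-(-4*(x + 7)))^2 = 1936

Step 1. [(-(-4*(x + 7)))^2 = 1936] √ both sides: 1936 ≥ 0 gives two branches ⇒ sqrt: -(-4*(x + 7)) = 44 or -44.
Step 2. [-(-4*(x + 7)) = 44 or -44] LHS negated; negate both sides, so neg: -4*(x + 7) = -44 or 44.
Step 3. [-4*(x + 7) = -44 or 44] divide by the outer -4. So div: x + 7 = 11 or -11.
Step 4. [x + 7 = 11 or -11] peel the +7: subtract 7 from each side. So sub: x = 4 or -18.

Answer: x ∈ {-18, 4}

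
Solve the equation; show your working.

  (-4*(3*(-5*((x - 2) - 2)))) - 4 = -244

Step 1. [(-4*(3*(-5*((x - 2) - 2)))) - 4 = -244] -4 is outermost — add 4 both sides, so sub: -4*(3*(-5*((x - 2) - 2))) = -240.
Step 2. [-4*(3*(-5*((x - 2) - 2))) = -240] -4·(inner) — divide through by -4 ⇒ div: 3*(-5*((x - 2) - 2)) = 60.
Step 3. [3*(-5*((x - 2) - 2)) = 60] 3 out front; divide by 3. So div: -5*((x - 2) - 2) = 20.
Step 4. [-5*((x - 2) - 2) = 20] -5·(inner) — divide through by -5, so div: (x - 2) - 2 = -4.
Step 5. [(x - 2) - 2 = -4] add 2: x sits inside (… - 2) ⇒ sub: x - 2 = -2.
Step 6. [x - 2 = -2] peel the -2: add 2 from each side. So sub: x = 0.

Answer: x ∈ {0}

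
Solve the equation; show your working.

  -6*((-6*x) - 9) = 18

Step 1. [-6*((-6*x) - 9) = 18] divide by the outer -6, so div: (-6*x) - 9 = -3.
Step 2. [(-6*x) - 9 = -3] peel the -9: add 9 from each side, so sub: -6*x = 6.
Step 3. [-6*x = 6] leading coefficient -6: divide by -6. So div: x = -1.

Answer: x ∈ {-1}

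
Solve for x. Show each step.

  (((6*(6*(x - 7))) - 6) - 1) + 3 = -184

Step 1. [(((6*(6*(x - 7))) - 6) - 1) + 3 = -184] 3 comes off first (subtract 3). So sub: ((6*(6*(x - 7))) - 6) - 1 = -187.
Step 2. [((6*(6*(x - 7))) - 6) - 1 = -187] 1 comes off first (add 1), so sub: (6*(6*(x - 7))) - 6 = -186.
Step 3. [(6*(6*(x - 7))) - 6 = -186] 6 divides every term; factor it out. So factor: (6*(x - 7)) - 1 = -31.
Step 4. [(6*(x - 7)) - 1 = -31] peel the -1: add 1 from each side. So sub: 6*(x - 7) = -30.
Step 5. [6*(x - 7) = -30] divide by the outer 6 ⇒ div: x - 7 = -5.
Step 6. [x - 7 = -5] add 7: x sits inside (… - 7). So sub: x = 2.

Answer: x ∈ {2}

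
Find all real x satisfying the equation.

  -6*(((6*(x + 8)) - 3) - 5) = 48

Step 1. [-6*(((6*(x + 8)) - 3) - 5) = 48] -6 out front; divide by -6. So div: ((6*(x + 8)) - 3) - 5 = -8.
Step 2. [((6*(x + 8)) - 3) - 5 = -8] the outer -5 inverts by adding 5, so sub: (6*(x + 8)) - 3 = -3.
Step 3. [(6*(x + 8)) - 3 = -3] add 3: x sits inside (… - 3), so sub: 6*(x + 8) = 0.
Step 4. [6*(x + 8) = 0] LHS = 6·(…); ÷6 both sides ⇒ div: x + 8 = 0.
Step 5. [x + 8 = 0] the outer +8 inverts by subtracting 8, so sub: x = -8.

Answer: x ∈ {-8}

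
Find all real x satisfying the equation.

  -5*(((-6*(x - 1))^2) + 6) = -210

Step 1. [-5*(((-6*(x - 1))^2) + 6) = -210] -5 out front; divide by -5 ⇒ div: ((-6*(x - 1))^2) + 6 = 42.
Step 2. [((-6*(x - 1))^2) + 6 = 42] the outer +6 inverts by subtracting 6 ⇒ sub: (-6*(x - 1))^2 = 36.
Step 3. [(-6*(x - 1))^2 = 36] LHS squared, RHS 36 ≥ 0: apply √ (±), so sqrt: -6*(x - 1) = 6 or -6.
Step 4. [-6*(x - 1) = 6 or -6] -6·(inner) — divide through by -6. So div: x - 1 = -1 or 1.
Step 5. [x - 1 = -1 or 1] the outer -1 inverts by adding 1. So sub: x = 0 or 2.

Answer: x ∈ {0, 2}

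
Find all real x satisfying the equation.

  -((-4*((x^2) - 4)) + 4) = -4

Step 1. [-((-4*((x^2) - 4)) + 4) = -4] LHS negated; negate both sides ⇒ neg: (-4*((x^2) - 4)) + 4 = 4.
Step 2. [(-4*((x^2) - 4)) + 4 = 4] subtract 4: x sits inside (… + 4), so sub: -4*((x^2) - 4) = 0.
Step 3. [-4*((x^2) - 4) = 0] leading coefficient -4: divide by -4, so div: (x^2) - 4 = 0.
Step 4. [(x^2) - 4 = 0] 4 comes off first (add 4) ⇒ sub: x^2 = 4.
Step 5. [x^2 = 4] √ both sides: 4 ≥ 0 gives two branches. So sqrt: x = 2 or -2.

Answer: x ∈ {-2, 2}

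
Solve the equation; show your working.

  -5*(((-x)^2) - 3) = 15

Step 1. [-5*(((-x)^2) - 3) = 15] -5·(inner) — divide through by -5 ⇒ div: ((-x)^2) - 3 = -3.
Step 2. [((-x)^2) - 3 = -3] add 3: x sits inside (… - 3). So sub: (-x)^2 = 0.
Step 3. [(-x)^2 = 0] LHS squared, RHS 0 ≥ 0: apply √ (±), so sqrt: -x = 0.
Step 4. [-x = 0] leading − — multiply by −1, so neg: x = 0.

Answer: x ∈ {0}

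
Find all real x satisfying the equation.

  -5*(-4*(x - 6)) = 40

Step 1. [-5*(-4*(x - 6)) = 40] -5 out front; divide by -5, so div: -4*(x - 6) = -8.
Step 2. [-4*(x - 6) = -8] LHS = -4·(…); ÷-4 both sides ⇒ div: x - 6 = 2.
Step 3. [x - 6 = 2] -6 is outermost — add 6 both sides ⇒ sub: x = 8.

Answer: x ∈ {8}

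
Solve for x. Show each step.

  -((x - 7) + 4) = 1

Step 1. [-((x - 7) + 4) = 1] LHS negated; negate both sides ⇒ neg: (x - 7) + 4 = -1.
Step 2. [(x - 7) + 4 = -1] subtract 4: x sits inside (… + 4), so sub: x - 7 = -5.
Step 3. [x - 7 = -5] add 7: x sits inside (… - 7) ⇒ sub: x = 2.

Answer: x ∈ {2}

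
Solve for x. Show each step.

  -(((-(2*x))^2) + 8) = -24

Step 1. [-(((-(2*x))^2) + 8) = -24] flip signs both sides. So neg: ((-(2*x))^2) + 8 = 24.
Step 2. [((-(2*x))^2) + 8 = 24] +8 is outermost — subtract 8 both sides. So sub: (-(2*x))^2 = 16.
Step 3. [(-(2*x))^2 = 16] √ both sides: 16 ≥ 0 gives two branches ⇒ sqrt: -(2*x) = 4 or -4.
Step 4. [-(2*x) = 4 or -4] leading − — multiply by −1, so neg: 2*x = -4 or 4.
Step 5. [2*x = -4 or 4] divide by the outer 2, so div: x = -2 or 2.

Answer: x ∈ {-2, 2}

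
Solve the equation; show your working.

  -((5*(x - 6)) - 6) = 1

Step 1. [-((5*(x - 6)) - 6) = 1] leading − — multiply by −1, so neg: (5*(x - 6)) - 6 = -1.
Step 2. [(5*(x - 6)) - 6 = -1] the outer -6 inverts by adding 6. So sub: 5*(x - 6) = 5.
Step 3. [5*(x - 6) = 5] leading coefficient 5: divide by 5 ⇒ div: x - 6 = 1.
Step 4. [x - 6 = 1] add 6: x sits inside (… - 6). So sub: x = 7.

Answer: x ∈ {7}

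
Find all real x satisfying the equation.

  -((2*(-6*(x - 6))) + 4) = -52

Step 1. [-((2*(-6*(x - 6))) + 4) = -52] leading − — multiply by −1. So neg: (2*(-6*(x - 6))) + 4 = 52.
Step 2. [(2*(-6*(x - 6))) + 4 = 52] the outer +4 inverts by subtracting 4. So sub: 2*(-6*(x - 6)) = 48.
Step 3. [2*(-6*(x - 6)) = 48] divide by the outer 2. So div: -6*(x - 6) = 24.
Step 4. [-6*(x - 6) = 24] -6 out front; divide by -6. So div: x - 6 = -4.
Step 5. [x - 6 = -4] add 6: x sits inside (… - 6). So sub: x = 2.

Answer: x ∈ {2}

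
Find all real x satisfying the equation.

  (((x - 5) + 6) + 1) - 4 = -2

Step 1. [(((x - 5) + 6) + 1) - 4 = -2] -4 is outermost — add 4 both sides ⇒ sub: ((x - 5) + 6) + 1 = 2.
Step 2. [((x - 5) + 6) + 1 = 2] the outer +1 inverts by subtracting 1, so sub: (x - 5) + 6 = 1.
Step 3. [(x - 5) + 6 = 1] subtract 6: x sits inside (… + 6). So sub: x - 5 = -5.
Step 4. [x - 5 = -5] 5 comes off first (add 5). So sub: x = 0.

Answer: x ∈ {0}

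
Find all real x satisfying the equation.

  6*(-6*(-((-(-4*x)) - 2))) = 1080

Step 1. [6*(-6*(-((-(-4*x)) - 2))) = 1080] divide by the outer 6 ⇒ div: -6*(-((-(-4*x)) - 2)) = 180.
Step 2. [-6*(-((-(-4*x)) - 2)) = 180] divide by the outer -6, so div: -((-(-4*x)) - 2) = -30.
Step 3. [-((-(-4*x)) - 2) = -30] leading − — multiply by −1. So neg: (-(-4*x)) - 2 = 30.
Step 4. [(-(-4*x)) - 2 = 30] peel the -2: add 2 from each side. So sub: -(-4*x) = 32.
Step 5. [-(-4*x) = 32] flip signs both sides. So neg: -4*x = -32.
Step 6. [-4*x = -32] -4 out front; divide by -4 ⇒ div: x = 8.

Answer: x ∈ {8}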